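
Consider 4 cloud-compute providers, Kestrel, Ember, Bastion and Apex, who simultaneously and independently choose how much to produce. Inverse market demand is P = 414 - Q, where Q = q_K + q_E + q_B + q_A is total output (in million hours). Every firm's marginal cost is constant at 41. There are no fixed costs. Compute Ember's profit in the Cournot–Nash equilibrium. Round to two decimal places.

5565.16

Each firm earns π_i = (414 - Q)q_i - 41q_i.
First-order condition (treating rivals' output as given): 373 - 2q_i - Σ_{j≠i} q_j = 0.
With identical firms every q_j equals q_i, so Σ_{j≠i} q_j = 3q_i and 373 = 5q_i, giving q_i = 373/5.
Price P = 414 - 1492/5 = 578/5.
Ember's profit: (578/5 - 41)·(373/5) = 5565.1600.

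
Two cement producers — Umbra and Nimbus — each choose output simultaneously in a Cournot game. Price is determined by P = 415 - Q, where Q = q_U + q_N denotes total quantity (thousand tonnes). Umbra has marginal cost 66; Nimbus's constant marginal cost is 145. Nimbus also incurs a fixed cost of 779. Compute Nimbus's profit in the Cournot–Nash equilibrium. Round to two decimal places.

Umbra's profit: π_U = (415 - Q)q_U - (66q_U). Setting ∂π_U/∂q_U = 0: 349 - 2q_U - (q_N) = 0.
Nimbus's first-order condition: 270 - 2q_N - (q_U) = 0.
Rearranging gives the reaction functions q_U = (349 - q_N)/2 and q_N = (270 - q_U)/2.
Substituting one into the other gives q_U = 428/3 and q_N = 191/3.
Price P = 415 - 619/3 = 626/3.
Nimbus's profit: (626/3 - 145)·(191/3) - 779 = 3274.4444.

3274.44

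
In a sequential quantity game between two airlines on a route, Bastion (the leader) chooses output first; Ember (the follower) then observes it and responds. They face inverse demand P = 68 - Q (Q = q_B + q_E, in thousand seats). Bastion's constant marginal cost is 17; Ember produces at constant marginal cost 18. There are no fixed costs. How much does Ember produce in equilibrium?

12

The follower Ember best-responds to any q_B: π_E = (68 - Q)q_E - 18q_E.
Follower FOC: 50 - q_B - 2q_E = 0, so q_E(q_B) = (50 - q_B)/2.
Bastion substitutes q_E(q_B) into its own profit: π_B = q_B(68 - q_B - (50 - q_B)/2) - 17q_B = (43 - (1/2)q_B)q_B - 17q_B.
Leader FOC: 26 - q_B = 0, so q_B = 26.
Then q_E = (50 - 26)/2 = 12.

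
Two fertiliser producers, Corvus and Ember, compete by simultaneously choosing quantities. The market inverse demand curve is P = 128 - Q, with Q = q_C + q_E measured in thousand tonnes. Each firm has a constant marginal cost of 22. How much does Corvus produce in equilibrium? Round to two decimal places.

A representative firm's profit is π_i = q_i(128 - Q) - 22q_i.
Setting ∂π_i/∂q_i = 0 with rivals' quantities fixed: 106 - 2q_i - q_j = 0.
By symmetry each firm produces the same amount; substituting q_j = q_i yields q_i = 106/3.

35.33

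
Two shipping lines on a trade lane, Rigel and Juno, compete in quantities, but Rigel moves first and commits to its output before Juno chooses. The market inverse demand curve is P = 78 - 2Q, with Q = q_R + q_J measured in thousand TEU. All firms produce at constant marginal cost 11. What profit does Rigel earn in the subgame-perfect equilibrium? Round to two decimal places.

280.56

The follower Juno best-responds to any q_R: π_J = (78 - 2Q)q_J - 11q_J.
Follower FOC: 67 - 2q_R - 4q_J = 0, so q_J(q_R) = (67 - 2q_R)/4.
The leader anticipates this reaction. Substituting into P = 78 - 2Q gives P = 89/2 - q_R, so π_R = (89/2 - q_R)q_R - 11q_R.
The leader's first-order condition 67/2 - 2q_R = 0 yields q_R = 67/4.
Then q_J = (67 - 2·(67/4))/4 = 67/8.
Price P = 78 - 2·(201/8) = 111/4.
Rigel's profit: (111/4 - 11)·(67/4) = 280.5625.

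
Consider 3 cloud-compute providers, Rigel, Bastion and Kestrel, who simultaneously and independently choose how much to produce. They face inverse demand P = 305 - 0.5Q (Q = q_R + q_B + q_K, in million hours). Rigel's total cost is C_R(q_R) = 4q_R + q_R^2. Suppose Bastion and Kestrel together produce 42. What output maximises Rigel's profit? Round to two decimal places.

93.33

With rivals' combined output fixed at 42, Rigel's profit is π_R = (305 - (1/2)·42 - (1/2)q_R)q_R - (4q_R + q_R²) = (284 - (1/2)q_R)q_R - (4q_R + q_R²).
∂π_R/∂q_R = 280 - 3q_R = 0, so q_R = 280/3.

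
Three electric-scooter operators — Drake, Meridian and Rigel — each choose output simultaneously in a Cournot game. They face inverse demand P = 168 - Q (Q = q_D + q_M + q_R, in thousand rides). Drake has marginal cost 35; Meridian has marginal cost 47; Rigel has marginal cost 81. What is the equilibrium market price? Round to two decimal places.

Drake's profit: π_D = (168 - Q)q_D - (35q_D). Setting ∂π_D/∂q_D = 0: 133 - 2q_D - (q_M + q_R) = 0.
Meridian's first-order condition: 121 - 2q_M - (q_D + q_R) = 0.
Rigel's profit: π_R = (168 - Q)q_R - (81q_R). Setting ∂π_R/∂q_R = 0: 87 - 2q_R - (q_D + q_M) = 0.
Summing all 3 equations gives 341 − 4Q = 0, hence Q = 341/4.
Back-substituting: q_D = (133 − 341/4) = 191/4, q_M = (121 − 341/4) = 143/4, q_R = (87 − 341/4) = 7/4.
Total output Q = 341/4, so price P = 168 - 341/4 = 331/4.

82.75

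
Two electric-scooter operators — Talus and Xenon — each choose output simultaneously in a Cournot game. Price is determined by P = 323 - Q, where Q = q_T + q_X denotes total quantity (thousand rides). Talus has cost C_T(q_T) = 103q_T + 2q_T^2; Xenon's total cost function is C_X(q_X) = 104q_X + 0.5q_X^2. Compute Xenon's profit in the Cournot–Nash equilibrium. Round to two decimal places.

6211.95

Talus's profit: π_T = (323 - Q)q_T - (103q_T + 2q_T²). Setting ∂π_T/∂q_T = 0: 220 - 6q_T - (q_X) = 0.
Xenon's profit: π_X = (323 - Q)q_X - (104q_X + (1/2)q_X²). Setting ∂π_X/∂q_X = 0: 219 - 3q_X - (q_T) = 0.
So q_T = (220 - q_X)/6 and q_X = (219 - q_T)/3.
Solving the pair: q_T = 441/17, q_X = 1094/17.
Price P = 323 - 1535/17 = 232.7059.
Xenon's profit: 232.7059·(1094/17) - 104·(1094/17) - (1/2)(1094/17)² = 6211.9516.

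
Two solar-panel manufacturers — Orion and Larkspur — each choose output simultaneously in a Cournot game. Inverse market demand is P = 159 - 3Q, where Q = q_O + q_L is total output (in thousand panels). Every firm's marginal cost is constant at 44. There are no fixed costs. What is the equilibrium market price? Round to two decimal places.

A representative firm's profit is π_i = q_i(159 - 3Q) - 44q_i.
Setting ∂π_i/∂q_i = 0 with rivals' quantities fixed: 115 - 6q_i - 3q_j = 0.
By symmetry each firm produces the same amount; substituting q_j = q_i yields q_i = 115/9.
Total output Q = 230/9, so price P = 159 - 3·(230/9) = 247/3.

82.33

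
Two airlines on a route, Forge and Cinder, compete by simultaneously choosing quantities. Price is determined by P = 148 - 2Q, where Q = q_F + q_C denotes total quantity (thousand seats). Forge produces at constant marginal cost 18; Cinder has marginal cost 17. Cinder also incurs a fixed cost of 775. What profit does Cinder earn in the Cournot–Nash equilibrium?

Forge's profit: π_F = (148 - 2Q)q_F - (18q_F). Setting ∂π_F/∂q_F = 0: 130 - 4q_F - 2(q_C) = 0.
Cinder's profit: π_C = (148 - 2Q)q_C - (17q_C). Setting ∂π_C/∂q_C = 0: 131 - 4q_C - 2(q_F) = 0.
So q_F = (130 - 2q_C)/4 and q_C = (131 - 2q_F)/4.
Substituting one into the other gives q_F = 43/2 and q_C = 22.
Price P = 148 - 2·(87/2) = 61.
Cinder's profit: (61 - 17)·22 - 775 = 193.

193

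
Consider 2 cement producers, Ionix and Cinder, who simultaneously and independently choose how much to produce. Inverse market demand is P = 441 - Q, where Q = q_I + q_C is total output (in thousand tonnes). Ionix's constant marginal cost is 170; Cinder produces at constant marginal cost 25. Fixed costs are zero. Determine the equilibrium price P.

Ionix's profit: π_I = (441 - Q)q_I - (170q_I). Setting ∂π_I/∂q_I = 0: 271 - 2q_I - (q_C) = 0.
Cinder's profit: π_C = (441 - Q)q_C - (25q_C). Setting ∂π_C/∂q_C = 0: 416 - 2q_C - (q_I) = 0.
Rearranging gives the reaction functions q_I = (271 - q_C)/2 and q_C = (416 - q_I)/2.
Substituting one into the other gives q_I = 42 and q_C = 187.
Total output Q = 229, so price P = 441 - 229 = 212.

212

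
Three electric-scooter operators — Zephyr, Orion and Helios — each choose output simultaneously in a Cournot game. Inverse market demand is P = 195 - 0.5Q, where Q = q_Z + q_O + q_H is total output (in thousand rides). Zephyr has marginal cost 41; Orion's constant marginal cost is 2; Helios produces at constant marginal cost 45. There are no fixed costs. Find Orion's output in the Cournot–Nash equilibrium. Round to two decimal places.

137.50

Zephyr's profit: π_Z = (195 - 0.5Q)q_Z - (41q_Z). Setting ∂π_Z/∂q_Z = 0: 154 - q_Z - (1/2)(q_O + q_H) = 0.
Orion's first-order condition: 193 - q_O - (1/2)(q_Z + q_H) = 0.
Helios's profit: π_H = (195 - 0.5Q)q_H - (45q_H). Setting ∂π_H/∂q_H = 0: 150 - q_H - (1/2)(q_Z + q_O) = 0.
Summing all 3 equations gives 497 − 2Q = 0, hence Q = 497/2.
Back-substituting: q_Z = (154 − 497/4)/(1/2) = 119/2, q_O = (193 − 497/4)/(1/2) = 275/2, q_H = (150 − 497/4)/(1/2) = 103/2.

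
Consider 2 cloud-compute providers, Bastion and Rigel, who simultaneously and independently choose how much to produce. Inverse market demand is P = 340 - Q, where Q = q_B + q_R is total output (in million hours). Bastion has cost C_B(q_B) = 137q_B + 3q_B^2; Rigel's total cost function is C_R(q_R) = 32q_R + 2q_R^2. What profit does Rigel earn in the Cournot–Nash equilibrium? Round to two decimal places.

Bastion's profit: π_B = (340 - Q)q_B - (137q_B + 3q_B²). Setting ∂π_B/∂q_B = 0: 203 - 8q_B - (q_R) = 0.
Rigel's first-order condition: 308 - 6q_R - (q_B) = 0.
So q_B = (203 - q_R)/8 and q_R = (308 - q_B)/6.
Substituting one into the other gives q_B = 910/47 and q_R = 48.1064.
Price P = 340 - 67.4681 = 272.5319.
Rigel's profit: 272.5319·48.1064 - 32·48.1064 - 2·48.1064² = 6942.6722.

6942.67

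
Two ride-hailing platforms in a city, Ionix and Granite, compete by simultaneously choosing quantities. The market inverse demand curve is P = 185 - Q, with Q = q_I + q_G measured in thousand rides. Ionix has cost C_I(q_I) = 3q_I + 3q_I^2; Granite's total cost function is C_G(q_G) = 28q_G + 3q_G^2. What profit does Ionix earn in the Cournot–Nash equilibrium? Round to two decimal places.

1700.58

Ionix's profit: π_I = (185 - Q)q_I - (3q_I + 3q_I²). Setting ∂π_I/∂q_I = 0: 182 - 8q_I - (q_G) = 0.
Granite's profit: π_G = (185 - Q)q_G - (28q_G + 3q_G²). Setting ∂π_G/∂q_G = 0: 157 - 8q_G - (q_I) = 0.
Rearranging gives the reaction functions q_I = (182 - q_G)/8 and q_G = (157 - q_I)/8.
Substituting one into the other gives q_I = 433/21 and q_G = 358/21.
Price P = 185 - 113/3 = 442/3.
Ionix's profit: (442/3)·(433/21) - 3·(433/21) - 3(433/21)² = 1700.5805.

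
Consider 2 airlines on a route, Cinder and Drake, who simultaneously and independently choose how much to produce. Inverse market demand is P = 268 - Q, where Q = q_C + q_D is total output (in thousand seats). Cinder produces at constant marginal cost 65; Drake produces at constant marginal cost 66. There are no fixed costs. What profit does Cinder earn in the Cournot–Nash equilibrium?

Cinder's profit: π_C = (268 - Q)q_C - (65q_C). Setting ∂π_C/∂q_C = 0: 203 - 2q_C - (q_D) = 0.
Drake's profit: π_D = (268 - Q)q_D - (66q_D). Setting ∂π_D/∂q_D = 0: 202 - 2q_D - (q_C) = 0.
So q_C = (203 - q_D)/2 and q_D = (202 - q_C)/2.
Substituting one into the other gives q_C = 68 and q_D = 67.
Price P = 268 - 135 = 133.
Cinder's profit: (133 - 65)·68 = 4624.

4624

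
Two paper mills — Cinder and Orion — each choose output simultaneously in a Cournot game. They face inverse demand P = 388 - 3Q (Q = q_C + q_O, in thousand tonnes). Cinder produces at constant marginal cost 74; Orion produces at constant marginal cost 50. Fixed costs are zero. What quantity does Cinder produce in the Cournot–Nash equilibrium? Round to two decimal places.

32.22

Cinder's profit: π_C = (388 - 3Q)q_C - (74q_C). Setting ∂π_C/∂q_C = 0: 314 - 6q_C - 3(q_O) = 0.
Orion's first-order condition: 338 - 6q_O - 3(q_C) = 0.
Rearranging gives the reaction functions q_C = (314 - 3q_O)/6 and q_O = (338 - 3q_C)/6.
Solving the pair: q_C = 290/9, q_O = 362/9.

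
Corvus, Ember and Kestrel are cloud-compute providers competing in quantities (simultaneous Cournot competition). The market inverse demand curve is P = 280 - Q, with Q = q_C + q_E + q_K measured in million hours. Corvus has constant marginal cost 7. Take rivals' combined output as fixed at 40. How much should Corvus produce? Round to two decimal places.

116.50

With rivals' combined output fixed at 40, Corvus's profit is π_C = (280 - 40 - q_C)q_C - (7q_C) = (240 - q_C)q_C - (7q_C).
∂π_C/∂q_C = 233 - 2q_C = 0, so q_C = 233/2.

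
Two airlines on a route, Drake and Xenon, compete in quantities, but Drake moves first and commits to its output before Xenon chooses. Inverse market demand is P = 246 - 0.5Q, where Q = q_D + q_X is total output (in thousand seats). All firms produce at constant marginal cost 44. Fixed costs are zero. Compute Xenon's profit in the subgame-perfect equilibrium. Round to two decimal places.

5100.50

Solve by backward induction. Given q_D, the follower Xenon maximises π_X = (246 - (1/2)q_D - (1/2)q_X)q_X - 44q_X.
Setting the follower's marginal profit to zero, 202 - (1/2)q_D - q_X = 0, i.e. q_X = (202 - (1/2)q_D).
The leader anticipates this reaction. Substituting into P = 246 - 0.5Q gives P = 145 - (1/4)q_D, so π_D = (145 - (1/4)q_D)q_D - 44q_D.
The leader's first-order condition 101 - (1/2)q_D = 0 yields q_D = 202.
Then q_X = (202 - (1/2)·202) = 101.
Price P = 246 - (1/2)·303 = 189/2.
Xenon's profit: (189/2 - 44)·101 = 5100.5000.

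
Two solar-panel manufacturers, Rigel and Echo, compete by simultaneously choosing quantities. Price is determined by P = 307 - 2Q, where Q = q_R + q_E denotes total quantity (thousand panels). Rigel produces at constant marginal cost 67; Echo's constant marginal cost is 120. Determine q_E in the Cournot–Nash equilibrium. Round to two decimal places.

22.33

Rigel's profit: π_R = (307 - 2Q)q_R - (67q_R). Setting ∂π_R/∂q_R = 0: 240 - 4q_R - 2(q_E) = 0.
Echo's first-order condition: 187 - 4q_E - 2(q_R) = 0.
Best responses: q_R = (240 - 2q_E)/4, q_E = (187 - 2q_R)/4.
Substituting one into the other gives q_R = 293/6 and q_E = 67/3.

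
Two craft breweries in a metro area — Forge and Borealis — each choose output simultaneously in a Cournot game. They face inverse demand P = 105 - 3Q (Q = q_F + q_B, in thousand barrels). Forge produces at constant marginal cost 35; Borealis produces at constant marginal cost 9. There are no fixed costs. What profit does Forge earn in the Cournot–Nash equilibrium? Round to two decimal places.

Forge's profit: π_F = (105 - 3Q)q_F - (35q_F). Setting ∂π_F/∂q_F = 0: 70 - 6q_F - 3(q_B) = 0.
Borealis's profit: π_B = (105 - 3Q)q_B - (9q_B). Setting ∂π_B/∂q_B = 0: 96 - 6q_B - 3(q_F) = 0.
Rearranging gives the reaction functions q_F = (70 - 3q_B)/6 and q_B = (96 - 3q_F)/6.
Substituting one into the other gives q_F = 44/9 and q_B = 122/9.
Price P = 105 - 3·(166/9) = 149/3.
Forge's profit: (149/3 - 35)·(44/9) = 1936/27.

71.70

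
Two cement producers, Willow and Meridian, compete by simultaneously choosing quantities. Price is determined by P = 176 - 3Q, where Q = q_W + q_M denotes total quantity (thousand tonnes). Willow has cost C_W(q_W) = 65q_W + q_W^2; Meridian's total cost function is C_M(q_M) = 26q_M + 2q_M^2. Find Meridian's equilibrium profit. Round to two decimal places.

Willow's profit: π_W = (176 - 3Q)q_W - (65q_W + q_W²). Setting ∂π_W/∂q_W = 0: 111 - 8q_W - 3(q_M) = 0.
Meridian's first-order condition: 150 - 10q_M - 3(q_W) = 0.
Rearranging gives the reaction functions q_W = (111 - 3q_M)/8 and q_M = (150 - 3q_W)/10.
Solving the pair: q_W = 660/71, q_M = 867/71.
Price P = 176 - 3·(1527/71) = 111.4789.
Meridian's profit: 111.4789·(867/71) - 26·(867/71) - 2(867/71)² = 745.5753.

745.58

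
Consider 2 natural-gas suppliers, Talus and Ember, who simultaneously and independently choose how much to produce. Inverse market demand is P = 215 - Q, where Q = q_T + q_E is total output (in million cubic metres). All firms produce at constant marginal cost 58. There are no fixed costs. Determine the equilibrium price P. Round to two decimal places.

Each firm earns π_i = (215 - Q)q_i - 58q_i.
First-order condition (treating rivals' output as given): 157 - 2q_i - q_j = 0.
With identical firms every q_j equals q_i, so q_j = q_i and 157 = 3q_i, giving q_i = 157/3.
Total output Q = 314/3, so price P = 215 - 314/3 = 331/3.

110.33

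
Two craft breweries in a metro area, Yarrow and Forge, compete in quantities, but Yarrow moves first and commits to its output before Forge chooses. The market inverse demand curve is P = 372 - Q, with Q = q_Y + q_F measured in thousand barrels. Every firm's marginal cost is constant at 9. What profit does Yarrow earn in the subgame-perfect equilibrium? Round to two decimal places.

16471.13

Solve by backward induction. Given q_Y, the follower Forge maximises π_F = (372 - q_Y - q_F)q_F - 9q_F.
Setting the follower's marginal profit to zero, 363 - q_Y - 2q_F = 0, i.e. q_F = (363 - q_Y)/2.
Yarrow substitutes q_F(q_Y) into its own profit: π_Y = q_Y(372 - q_Y - (363 - q_Y)/2) - 9q_Y = (381/2 - (1/2)q_Y)q_Y - 9q_Y.
Maximising: ∂π_Y/∂q_Y = 363/2 - q_Y = 0, giving q_Y = 363/2.
Then q_F = (363 - 363/2)/2 = 363/4.
Price P = 372 - 1089/4 = 399/4.
Yarrow's profit: (399/4 - 9)·(363/2) = 16471.1250.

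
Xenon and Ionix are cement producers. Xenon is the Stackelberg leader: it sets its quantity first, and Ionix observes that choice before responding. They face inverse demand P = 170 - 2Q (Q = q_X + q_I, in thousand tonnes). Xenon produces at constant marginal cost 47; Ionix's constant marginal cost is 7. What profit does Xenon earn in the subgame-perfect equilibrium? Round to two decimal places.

430.56

Solve by backward induction. Given q_X, the follower Ionix maximises π_I = (170 - 2q_X - 2q_I)q_I - 7q_I.
Setting the follower's marginal profit to zero, 163 - 2q_X - 4q_I = 0, i.e. q_I = (163 - 2q_X)/4.
The leader anticipates this reaction. Substituting into P = 170 - 2Q gives P = 177/2 - q_X, so π_X = (177/2 - q_X)q_X - 47q_X.
Maximising: ∂π_X/∂q_X = 83/2 - 2q_X = 0, giving q_X = 83/4.
Then q_I = (163 - 2·(83/4))/4 = 243/8.
Price P = 170 - 2·(409/8) = 271/4.
Xenon's profit: (271/4 - 47)·(83/4) = 430.5625.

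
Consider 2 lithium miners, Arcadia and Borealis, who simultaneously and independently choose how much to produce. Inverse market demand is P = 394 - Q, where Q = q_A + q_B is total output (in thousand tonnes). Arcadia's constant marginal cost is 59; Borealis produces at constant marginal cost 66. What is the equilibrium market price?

Arcadia's profit: π_A = (394 - Q)q_A - (59q_A). Setting ∂π_A/∂q_A = 0: 335 - 2q_A - (q_B) = 0.
Borealis's first-order condition: 328 - 2q_B - (q_A) = 0.
So q_A = (335 - q_B)/2 and q_B = (328 - q_A)/2.
Solving the pair: q_A = 114, q_B = 107.
Total output Q = 221, so price P = 394 - 221 = 173.

173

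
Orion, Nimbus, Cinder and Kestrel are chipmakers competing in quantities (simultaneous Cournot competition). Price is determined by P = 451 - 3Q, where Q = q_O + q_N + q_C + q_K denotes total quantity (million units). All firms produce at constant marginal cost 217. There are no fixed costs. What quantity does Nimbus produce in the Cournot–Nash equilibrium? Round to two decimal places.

15.60

Each firm earns π_i = (451 - 3Q)q_i - 217q_i.
Setting ∂π_i/∂q_i = 0 with rivals' quantities fixed: 234 - 6q_i - 3·Σ_{j≠i} q_j = 0.
With identical firms every q_j equals q_i, so Σ_{j≠i} q_j = 3q_i and 234 = 15q_i, giving q_i = 78/5.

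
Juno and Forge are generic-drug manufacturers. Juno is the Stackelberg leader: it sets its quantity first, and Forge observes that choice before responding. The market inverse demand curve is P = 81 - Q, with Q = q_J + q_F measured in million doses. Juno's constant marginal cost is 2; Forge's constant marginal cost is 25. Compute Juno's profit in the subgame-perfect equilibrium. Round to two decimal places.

1300.50

Solve by backward induction. Given q_J, the follower Forge maximises π_F = (81 - q_J - q_F)q_F - 25q_F.
∂π_F/∂q_F = 56 - q_J - 2q_F = 0 gives the reaction function q_F = (56 - q_J)/2.
Juno substitutes q_F(q_J) into its own profit: π_J = q_J(81 - q_J - (56 - q_J)/2) - 2q_J = (53 - (1/2)q_J)q_J - 2q_J.
The leader's first-order condition 51 - q_J = 0 yields q_J = 51.
Then q_F = (56 - 51)/2 = 5/2.
Price P = 81 - 107/2 = 55/2.
Juno's profit: (55/2 - 2)·51 = 1300.5000.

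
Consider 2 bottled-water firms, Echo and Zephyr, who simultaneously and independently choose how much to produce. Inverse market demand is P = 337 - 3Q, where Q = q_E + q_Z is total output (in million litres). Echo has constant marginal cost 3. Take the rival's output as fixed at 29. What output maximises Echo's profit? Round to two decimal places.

With the rival's output fixed at 29, Echo's profit is π_E = (337 - 3·29 - 3q_E)q_E - (3q_E) = (250 - 3q_E)q_E - (3q_E).
∂π_E/∂q_E = 247 - 6q_E = 0, so q_E = 247/6.

41.17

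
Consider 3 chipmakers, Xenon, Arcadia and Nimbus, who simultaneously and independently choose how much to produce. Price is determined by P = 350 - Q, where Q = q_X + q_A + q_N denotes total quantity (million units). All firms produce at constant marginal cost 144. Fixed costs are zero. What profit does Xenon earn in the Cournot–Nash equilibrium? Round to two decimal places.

A representative firm's profit is π_i = q_i(350 - Q) - 144q_i.
Setting ∂π_i/∂q_i = 0 with rivals' quantities fixed: 206 - 2q_i - Σ_{j≠i} q_j = 0.
By symmetry each firm produces the same amount; substituting Σ_{j≠i} q_j = 2q_i yields q_i = 206/4 = 103/2.
Price P = 350 - 309/2 = 391/2.
Xenon's profit: (391/2 - 144)·(103/2) = 2652.2500.

2652.25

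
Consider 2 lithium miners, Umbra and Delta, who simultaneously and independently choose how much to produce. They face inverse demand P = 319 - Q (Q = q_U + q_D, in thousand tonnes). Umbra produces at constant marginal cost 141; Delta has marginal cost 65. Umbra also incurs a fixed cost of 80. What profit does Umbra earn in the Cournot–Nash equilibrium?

Umbra's profit: π_U = (319 - Q)q_U - (141q_U). Setting ∂π_U/∂q_U = 0: 178 - 2q_U - (q_D) = 0.
Delta's profit: π_D = (319 - Q)q_D - (65q_D). Setting ∂π_D/∂q_D = 0: 254 - 2q_D - (q_U) = 0.
Rearranging gives the reaction functions q_U = (178 - q_D)/2 and q_D = (254 - q_U)/2.
Solving the pair: q_U = 34, q_D = 110.
Price P = 319 - 144 = 175.
Umbra's profit: (175 - 141)·34 - 80 = 1076.

1076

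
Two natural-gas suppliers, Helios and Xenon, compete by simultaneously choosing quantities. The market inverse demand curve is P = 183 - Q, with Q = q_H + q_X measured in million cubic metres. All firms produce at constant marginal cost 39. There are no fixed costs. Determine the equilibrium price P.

A representative firm's profit is π_i = q_i(183 - Q) - 39q_i.
First-order condition (treating rivals' output as given): 144 - 2q_i - q_j = 0.
With identical firms every q_j equals q_i, so q_j = q_i and 144 = 3q_i, giving q_i = 48.
Total output Q = 96, so price P = 183 - 96 = 87.

87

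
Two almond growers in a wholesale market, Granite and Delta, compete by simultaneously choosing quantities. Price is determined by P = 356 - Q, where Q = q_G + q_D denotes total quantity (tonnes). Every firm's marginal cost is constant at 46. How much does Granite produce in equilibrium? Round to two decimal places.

Each firm earns π_i = (356 - Q)q_i - 46q_i.
Setting ∂π_i/∂q_i = 0 with rivals' quantities fixed: 310 - 2q_i - q_j = 0.
With identical firms every q_j equals q_i, so q_j = q_i and 310 = 3q_i, giving q_i = 310/3.

103.33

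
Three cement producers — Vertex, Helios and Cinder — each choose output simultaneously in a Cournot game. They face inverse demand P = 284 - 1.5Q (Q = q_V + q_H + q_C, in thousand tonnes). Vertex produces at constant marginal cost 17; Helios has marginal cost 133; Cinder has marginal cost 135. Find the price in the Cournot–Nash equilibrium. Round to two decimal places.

Vertex's profit: π_V = (284 - 1.5Q)q_V - (17q_V). Setting ∂π_V/∂q_V = 0: 267 - 3q_V - (3/2)(q_H + q_C) = 0.
Helios's first-order condition: 151 - 3q_H - (3/2)(q_V + q_C) = 0.
Cinder's first-order condition: 149 - 3q_C - (3/2)(q_V + q_H) = 0.
Summing all 3 equations gives 567 − 6Q = 0, hence Q = 189/2.
Back-substituting: q_V = (267 − 567/4)/(3/2) = 167/2, q_H = (151 − 567/4)/(3/2) = 37/6, q_C = (149 − 567/4)/(3/2) = 29/6.
Total output Q = 189/2, so price P = 284 - (3/2)·(189/2) = 569/4.

142.25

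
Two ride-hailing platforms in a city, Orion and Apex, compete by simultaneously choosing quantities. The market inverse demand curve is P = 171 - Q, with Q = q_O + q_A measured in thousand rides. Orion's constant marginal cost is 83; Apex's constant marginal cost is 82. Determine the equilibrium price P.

112

Orion's profit: π_O = (171 - Q)q_O - (83q_O). Setting ∂π_O/∂q_O = 0: 88 - 2q_O - (q_A) = 0.
Apex's first-order condition: 89 - 2q_A - (q_O) = 0.
Rearranging gives the reaction functions q_O = (88 - q_A)/2 and q_A = (89 - q_O)/2.
Solving the pair: q_O = 29, q_A = 30.
Total output Q = 59, so price P = 171 - 59 = 112.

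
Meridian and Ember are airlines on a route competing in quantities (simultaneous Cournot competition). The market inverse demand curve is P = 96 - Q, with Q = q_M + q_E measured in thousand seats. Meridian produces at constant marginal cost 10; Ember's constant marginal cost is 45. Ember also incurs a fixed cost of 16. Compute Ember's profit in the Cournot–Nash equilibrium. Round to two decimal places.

Meridian's profit: π_M = (96 - Q)q_M - (10q_M). Setting ∂π_M/∂q_M = 0: 86 - 2q_M - (q_E) = 0.
Ember's profit: π_E = (96 - Q)q_E - (45q_E). Setting ∂π_E/∂q_E = 0: 51 - 2q_E - (q_M) = 0.
Best responses: q_M = (86 - q_E)/2, q_E = (51 - q_M)/2.
Substituting one into the other gives q_M = 121/3 and q_E = 16/3.
Price P = 96 - 137/3 = 151/3.
Ember's profit: (151/3 - 45)·(16/3) - 16 = 112/9.

12.44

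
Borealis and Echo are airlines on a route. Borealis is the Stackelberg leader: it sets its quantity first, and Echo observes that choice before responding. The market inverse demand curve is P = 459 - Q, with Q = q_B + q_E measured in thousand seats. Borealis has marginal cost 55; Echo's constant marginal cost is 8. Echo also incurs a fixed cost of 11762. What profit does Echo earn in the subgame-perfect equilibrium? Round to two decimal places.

Solve by backward induction. Given q_B, the follower Echo maximises π_E = (459 - q_B - q_E)q_E - 8q_E.
∂π_E/∂q_E = 451 - q_B - 2q_E = 0 gives the reaction function q_E = (451 - q_B)/2.
The leader anticipates this reaction. Substituting into P = 459 - Q gives P = 467/2 - (1/2)q_B, so π_B = (467/2 - (1/2)q_B)q_B - 55q_B.
Maximising: ∂π_B/∂q_B = 357/2 - q_B = 0, giving q_B = 357/2.
Then q_E = (451 - 357/2)/2 = 545/4.
Price P = 459 - 1259/4 = 577/4.
Echo's profit: (577/4 - 8)·(545/4) - 11762 = 6802.0625.

6802.06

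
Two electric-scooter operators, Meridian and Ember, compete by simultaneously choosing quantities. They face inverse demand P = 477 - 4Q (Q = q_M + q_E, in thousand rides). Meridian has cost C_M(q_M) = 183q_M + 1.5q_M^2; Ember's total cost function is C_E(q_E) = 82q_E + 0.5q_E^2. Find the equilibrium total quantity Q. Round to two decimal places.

51.02

Meridian's profit: π_M = (477 - 4Q)q_M - (183q_M + (3/2)q_M²). Setting ∂π_M/∂q_M = 0: 294 - 11q_M - 4(q_E) = 0.
Ember's profit: π_E = (477 - 4Q)q_E - (82q_E + (1/2)q_E²). Setting ∂π_E/∂q_E = 0: 395 - 9q_E - 4(q_M) = 0.
Rearranging gives the reaction functions q_M = (294 - 4q_E)/11 and q_E = (395 - 4q_M)/9.
Substituting one into the other gives q_M = 1066/83 and q_E = 38.1807.
Total output Q = 1066/83 + 38.1807 = 51.0241.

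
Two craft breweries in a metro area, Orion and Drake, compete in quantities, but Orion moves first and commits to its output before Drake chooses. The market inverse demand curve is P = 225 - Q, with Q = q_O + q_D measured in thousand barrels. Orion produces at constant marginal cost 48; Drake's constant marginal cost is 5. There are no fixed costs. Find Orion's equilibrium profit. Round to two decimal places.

Solve by backward induction. Given q_O, the follower Drake maximises π_D = (225 - q_O - q_D)q_D - 5q_D.
Follower FOC: 220 - q_O - 2q_D = 0, so q_D(q_O) = (220 - q_O)/2.
The leader anticipates this reaction. Substituting into P = 225 - Q gives P = 115 - (1/2)q_O, so π_O = (115 - (1/2)q_O)q_O - 48q_O.
Maximising: ∂π_O/∂q_O = 67 - q_O = 0, giving q_O = 67.
Then q_D = (220 - 67)/2 = 153/2.
Price P = 225 - 287/2 = 163/2.
Orion's profit: (163/2 - 48)·67 = 2244.5000.

2244.50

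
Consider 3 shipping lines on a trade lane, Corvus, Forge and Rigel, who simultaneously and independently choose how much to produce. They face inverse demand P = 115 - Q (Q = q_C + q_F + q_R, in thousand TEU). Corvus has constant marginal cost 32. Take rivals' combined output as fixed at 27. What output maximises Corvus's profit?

With rivals' combined output fixed at 27, Corvus's profit is π_C = (115 - 27 - q_C)q_C - (32q_C) = (88 - q_C)q_C - (32q_C).
∂π_C/∂q_C = 56 - 2q_C = 0, so q_C = 28.

28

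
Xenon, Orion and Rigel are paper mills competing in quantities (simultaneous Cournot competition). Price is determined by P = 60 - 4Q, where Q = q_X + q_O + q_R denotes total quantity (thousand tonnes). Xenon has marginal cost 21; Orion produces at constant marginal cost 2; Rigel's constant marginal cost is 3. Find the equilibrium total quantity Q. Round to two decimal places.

Xenon's profit: π_X = (60 - 4Q)q_X - (21q_X). Setting ∂π_X/∂q_X = 0: 39 - 8q_X - 4(q_O + q_R) = 0.
Orion's profit: π_O = (60 - 4Q)q_O - (2q_O). Setting ∂π_O/∂q_O = 0: 58 - 8q_O - 4(q_X + q_R) = 0.
Rigel's first-order condition: 57 - 8q_R - 4(q_X + q_O) = 0.
Summing all 3 equations gives 154 − 16Q = 0, hence Q = 77/8.
Back-substituting: q_X = (39 − 77/2)/4 = 1/8, q_O = (58 − 77/2)/4 = 39/8, q_R = (57 − 77/2)/4 = 37/8.
Total output Q = 1/8 + 39/8 + 37/8 = 77/8.

9.63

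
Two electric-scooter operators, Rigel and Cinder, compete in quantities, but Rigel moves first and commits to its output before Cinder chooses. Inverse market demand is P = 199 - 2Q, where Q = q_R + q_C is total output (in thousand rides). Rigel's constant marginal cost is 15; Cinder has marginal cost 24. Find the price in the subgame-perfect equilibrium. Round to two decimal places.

The follower Cinder best-responds to any q_R: π_C = (199 - 2Q)q_C - 24q_C.
Setting the follower's marginal profit to zero, 175 - 2q_R - 4q_C = 0, i.e. q_C = (175 - 2q_R)/4.
The leader anticipates this reaction. Substituting into P = 199 - 2Q gives P = 223/2 - q_R, so π_R = (223/2 - q_R)q_R - 15q_R.
The leader's first-order condition 193/2 - 2q_R = 0 yields q_R = 193/4.
Then q_C = (175 - 2·(193/4))/4 = 157/8.
Total output Q = 543/8, so price P = 199 - 2·(543/8) = 253/4.

63.25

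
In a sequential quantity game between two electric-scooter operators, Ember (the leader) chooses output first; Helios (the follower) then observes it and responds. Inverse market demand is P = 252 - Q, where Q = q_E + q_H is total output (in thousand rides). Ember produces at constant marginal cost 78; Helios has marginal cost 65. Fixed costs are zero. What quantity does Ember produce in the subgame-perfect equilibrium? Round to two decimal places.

Solve by backward induction. Given q_E, the follower Helios maximises π_H = (252 - q_E - q_H)q_H - 65q_H.
∂π_H/∂q_H = 187 - q_E - 2q_H = 0 gives the reaction function q_H = (187 - q_E)/2.
The leader anticipates this reaction. Substituting into P = 252 - Q gives P = 317/2 - (1/2)q_E, so π_E = (317/2 - (1/2)q_E)q_E - 78q_E.
The leader's first-order condition 161/2 - q_E = 0 yields q_E = 161/2.
Then q_H = (187 - 161/2)/2 = 213/4.

80.50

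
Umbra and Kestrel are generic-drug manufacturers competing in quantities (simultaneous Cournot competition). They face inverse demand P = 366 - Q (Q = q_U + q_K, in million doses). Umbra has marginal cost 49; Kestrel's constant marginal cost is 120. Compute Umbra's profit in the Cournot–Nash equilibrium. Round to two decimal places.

16727.11

Umbra's profit: π_U = (366 - Q)q_U - (49q_U). Setting ∂π_U/∂q_U = 0: 317 - 2q_U - (q_K) = 0.
Kestrel's profit: π_K = (366 - Q)q_K - (120q_K). Setting ∂π_K/∂q_K = 0: 246 - 2q_K - (q_U) = 0.
So q_U = (317 - q_K)/2 and q_K = (246 - q_U)/2.
Solving the pair: q_U = 388/3, q_K = 175/3.
Price P = 366 - 563/3 = 535/3.
Umbra's profit: (535/3 - 49)·(388/3) = 16727.1111.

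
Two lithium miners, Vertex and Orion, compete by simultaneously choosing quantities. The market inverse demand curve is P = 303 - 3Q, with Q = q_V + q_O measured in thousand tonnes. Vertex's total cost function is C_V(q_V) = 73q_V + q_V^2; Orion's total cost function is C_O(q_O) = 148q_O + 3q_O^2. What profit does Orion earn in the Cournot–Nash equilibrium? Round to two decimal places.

239.79

Vertex's profit: π_V = (303 - 3Q)q_V - (73q_V + q_V²). Setting ∂π_V/∂q_V = 0: 230 - 8q_V - 3(q_O) = 0.
Orion's profit: π_O = (303 - 3Q)q_O - (148q_O + 3q_O²). Setting ∂π_O/∂q_O = 0: 155 - 12q_O - 3(q_V) = 0.
So q_V = (230 - 3q_O)/8 and q_O = (155 - 3q_V)/12.
Substituting one into the other gives q_V = 765/29 and q_O = 550/87.
Price P = 303 - 3·32.7011 = 204.8966.
Orion's profit: 204.8966·(550/87) - 148·(550/87) - 3(550/87)² = 239.7939.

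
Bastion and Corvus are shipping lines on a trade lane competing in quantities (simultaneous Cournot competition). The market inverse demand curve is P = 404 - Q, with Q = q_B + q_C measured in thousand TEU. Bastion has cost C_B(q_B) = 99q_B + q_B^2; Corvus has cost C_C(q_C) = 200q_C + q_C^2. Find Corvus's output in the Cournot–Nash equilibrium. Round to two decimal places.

34.07

Bastion's profit: π_B = (404 - Q)q_B - (99q_B + q_B²). Setting ∂π_B/∂q_B = 0: 305 - 4q_B - (q_C) = 0.
Corvus's profit: π_C = (404 - Q)q_C - (200q_C + q_C²). Setting ∂π_C/∂q_C = 0: 204 - 4q_C - (q_B) = 0.
So q_B = (305 - q_C)/4 and q_C = (204 - q_B)/4.
Substituting one into the other gives q_B = 1016/15 and q_C = 511/15.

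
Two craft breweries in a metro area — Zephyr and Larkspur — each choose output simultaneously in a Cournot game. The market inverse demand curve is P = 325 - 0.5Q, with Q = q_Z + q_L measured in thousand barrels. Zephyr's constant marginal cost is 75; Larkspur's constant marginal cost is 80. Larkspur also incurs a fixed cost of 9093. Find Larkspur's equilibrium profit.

3707

Zephyr's profit: π_Z = (325 - 0.5Q)q_Z - (75q_Z). Setting ∂π_Z/∂q_Z = 0: 250 - q_Z - (1/2)(q_L) = 0.
Larkspur's profit: π_L = (325 - 0.5Q)q_L - (80q_L). Setting ∂π_L/∂q_L = 0: 245 - q_L - (1/2)(q_Z) = 0.
Rearranging gives the reaction functions q_Z = (250 - (1/2)q_L) and q_L = (245 - (1/2)q_Z).
Solving the pair: q_Z = 170, q_L = 160.
Price P = 325 - (1/2)·330 = 160.
Larkspur's profit: (160 - 80)·160 - 9093 = 3707.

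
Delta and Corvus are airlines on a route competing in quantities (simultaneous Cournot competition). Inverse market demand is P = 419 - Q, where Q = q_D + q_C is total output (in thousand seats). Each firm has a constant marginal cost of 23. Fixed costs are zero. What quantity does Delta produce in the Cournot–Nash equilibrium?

A representative firm's profit is π_i = q_i(419 - Q) - 23q_i.
First-order condition (treating rivals' output as given): 396 - 2q_i - q_j = 0.
With identical firms every q_j equals q_i, so q_j = q_i and 396 = 3q_i, giving q_i = 132.

132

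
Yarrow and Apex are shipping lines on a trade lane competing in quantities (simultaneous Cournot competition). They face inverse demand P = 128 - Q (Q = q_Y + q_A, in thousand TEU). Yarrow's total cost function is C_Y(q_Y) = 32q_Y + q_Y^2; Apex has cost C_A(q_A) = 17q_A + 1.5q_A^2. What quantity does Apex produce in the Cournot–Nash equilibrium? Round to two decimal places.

18.32

Yarrow's profit: π_Y = (128 - Q)q_Y - (32q_Y + q_Y²). Setting ∂π_Y/∂q_Y = 0: 96 - 4q_Y - (q_A) = 0.
Apex's profit: π_A = (128 - Q)q_A - (17q_A + (3/2)q_A²). Setting ∂π_A/∂q_A = 0: 111 - 5q_A - (q_Y) = 0.
Best responses: q_Y = (96 - q_A)/4, q_A = (111 - q_Y)/5.
Substituting one into the other gives q_Y = 369/19 and q_A = 348/19.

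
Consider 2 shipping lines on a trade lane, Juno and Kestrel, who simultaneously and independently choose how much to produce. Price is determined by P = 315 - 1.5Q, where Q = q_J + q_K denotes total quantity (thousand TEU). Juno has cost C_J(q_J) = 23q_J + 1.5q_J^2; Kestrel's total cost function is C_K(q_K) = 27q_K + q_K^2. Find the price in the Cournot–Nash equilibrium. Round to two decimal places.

Juno's profit: π_J = (315 - 1.5Q)q_J - (23q_J + (3/2)q_J²). Setting ∂π_J/∂q_J = 0: 292 - 6q_J - (3/2)(q_K) = 0.
Kestrel's profit: π_K = (315 - 1.5Q)q_K - (27q_K + q_K²). Setting ∂π_K/∂q_K = 0: 288 - 5q_K - (3/2)(q_J) = 0.
Best responses: q_J = (292 - (3/2)q_K)/6, q_K = (288 - (3/2)q_J)/5.
Solving the pair: q_J = 37.0450, q_K = 1720/37.
Total output Q = 83.5315, so price P = 315 - (3/2)·83.5315 = 189.7027.

189.70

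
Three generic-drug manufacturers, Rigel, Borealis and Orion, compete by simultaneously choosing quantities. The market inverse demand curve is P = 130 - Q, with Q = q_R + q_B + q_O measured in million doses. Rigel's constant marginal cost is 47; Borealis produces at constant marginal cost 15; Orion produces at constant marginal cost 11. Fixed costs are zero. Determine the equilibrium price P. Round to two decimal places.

50.75

Rigel's profit: π_R = (130 - Q)q_R - (47q_R). Setting ∂π_R/∂q_R = 0: 83 - 2q_R - (q_B + q_O) = 0.
Borealis's profit: π_B = (130 - Q)q_B - (15q_B). Setting ∂π_B/∂q_B = 0: 115 - 2q_B - (q_R + q_O) = 0.
Orion's first-order condition: 119 - 2q_O - (q_R + q_B) = 0.
Adding the 3 first-order conditions: 317 − 4Q = 0, so Q = 317/4.
Back-substituting: q_R = (83 − 317/4) = 15/4, q_B = (115 − 317/4) = 143/4, q_O = (119 − 317/4) = 159/4.
Total output Q = 317/4, so price P = 130 - 317/4 = 203/4.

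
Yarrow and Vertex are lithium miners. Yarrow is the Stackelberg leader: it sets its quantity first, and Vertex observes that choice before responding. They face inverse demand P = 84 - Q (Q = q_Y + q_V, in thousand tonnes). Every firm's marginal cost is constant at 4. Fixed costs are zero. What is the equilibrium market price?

24

The follower Vertex best-responds to any q_Y: π_V = (84 - Q)q_V - 4q_V.
Follower FOC: 80 - q_Y - 2q_V = 0, so q_V(q_Y) = (80 - q_Y)/2.
Yarrow substitutes q_V(q_Y) into its own profit: π_Y = q_Y(84 - q_Y - (80 - q_Y)/2) - 4q_Y = (44 - (1/2)q_Y)q_Y - 4q_Y.
Maximising: ∂π_Y/∂q_Y = 40 - q_Y = 0, giving q_Y = 40.
Then q_V = (80 - 40)/2 = 20.
Total output Q = 60, so price P = 84 - 60 = 24.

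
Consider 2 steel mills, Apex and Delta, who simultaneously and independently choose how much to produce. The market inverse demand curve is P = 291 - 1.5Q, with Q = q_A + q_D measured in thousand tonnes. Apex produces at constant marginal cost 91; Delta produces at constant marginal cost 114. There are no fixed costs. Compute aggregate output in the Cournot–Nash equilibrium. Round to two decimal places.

83.78

Apex's profit: π_A = (291 - 1.5Q)q_A - (91q_A). Setting ∂π_A/∂q_A = 0: 200 - 3q_A - (3/2)(q_D) = 0.
Delta's profit: π_D = (291 - 1.5Q)q_D - (114q_D). Setting ∂π_D/∂q_D = 0: 177 - 3q_D - (3/2)(q_A) = 0.
Rearranging gives the reaction functions q_A = (200 - (3/2)q_D)/3 and q_D = (177 - (3/2)q_A)/3.
Solving the pair: q_A = 446/9, q_D = 308/9.
Total output Q = 446/9 + 308/9 = 754/9.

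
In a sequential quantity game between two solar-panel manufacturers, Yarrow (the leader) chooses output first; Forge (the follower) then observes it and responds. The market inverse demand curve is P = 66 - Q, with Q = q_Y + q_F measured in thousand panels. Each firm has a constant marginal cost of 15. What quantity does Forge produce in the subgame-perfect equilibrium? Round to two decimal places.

12.75

Solve by backward induction. Given q_Y, the follower Forge maximises π_F = (66 - q_Y - q_F)q_F - 15q_F.
Follower FOC: 51 - q_Y - 2q_F = 0, so q_F(q_Y) = (51 - q_Y)/2.
Yarrow substitutes q_F(q_Y) into its own profit: π_Y = q_Y(66 - q_Y - (51 - q_Y)/2) - 15q_Y = (81/2 - (1/2)q_Y)q_Y - 15q_Y.
Leader FOC: 51/2 - q_Y = 0, so q_Y = 51/2.
Then q_F = (51 - 51/2)/2 = 51/4.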